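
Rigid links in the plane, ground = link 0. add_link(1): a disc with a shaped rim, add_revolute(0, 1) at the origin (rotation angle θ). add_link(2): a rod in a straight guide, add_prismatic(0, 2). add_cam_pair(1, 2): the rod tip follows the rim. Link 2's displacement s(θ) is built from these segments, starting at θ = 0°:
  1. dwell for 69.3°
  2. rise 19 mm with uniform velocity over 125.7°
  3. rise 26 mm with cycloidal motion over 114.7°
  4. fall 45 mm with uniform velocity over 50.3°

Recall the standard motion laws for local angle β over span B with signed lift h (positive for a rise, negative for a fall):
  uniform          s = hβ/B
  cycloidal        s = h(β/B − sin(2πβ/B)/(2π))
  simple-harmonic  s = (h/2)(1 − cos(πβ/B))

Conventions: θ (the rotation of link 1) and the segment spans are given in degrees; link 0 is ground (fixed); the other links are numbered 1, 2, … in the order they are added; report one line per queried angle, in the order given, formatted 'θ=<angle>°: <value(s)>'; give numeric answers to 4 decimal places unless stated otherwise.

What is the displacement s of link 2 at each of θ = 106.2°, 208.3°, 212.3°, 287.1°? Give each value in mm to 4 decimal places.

segment 1 (0° to 69.3°, dwell): s unchanged at 0.0000
θ = 106.2° falls in segment 2 (69.3° to 195°, uniform, h = 19): β = 106.2 − 69.3 = 36.9°, B = 125.7°; Δs = 19·36.9/125.7 = 5.5776; s = 0.0000 + 5.5776 = 5.5776
segment 2 (69.3° to 195°, uniform, h = 19) is passed completely: s = 0.0000 + (19) = 19.0000
θ = 208.3° falls in segment 3 (195° to 309.7°, cycloidal, h = 26): β = 208.3 − 195 = 13.3°, B = 114.7°; Δs = 26·(0.1160 − sin(2π·0.1160)/(2π)) = 0.2597; s = 19.0000 + 0.2597 = 19.2597
θ = 212.3° falls in segment 3 (195° to 309.7°, cycloidal, h = 26): β = 212.3 − 195 = 17.3°, B = 114.7°; Δs = 26·(0.1508 − sin(2π·0.1508)/(2π)) = 0.5612; s = 19.0000 + 0.5612 = 19.5612
θ = 287.1° falls in segment 3 (195° to 309.7°, cycloidal, h = 26): β = 287.1 − 195 = 92.1°, B = 114.7°; Δs = 26·(0.8030 − sin(2π·0.8030)/(2π)) = 24.7881; s = 19.0000 + 24.7881 = 43.7881

θ=106.2°: 5.5776
θ=208.3°: 19.2597
θ=212.3°: 19.5612
θ=287.1°: 43.7881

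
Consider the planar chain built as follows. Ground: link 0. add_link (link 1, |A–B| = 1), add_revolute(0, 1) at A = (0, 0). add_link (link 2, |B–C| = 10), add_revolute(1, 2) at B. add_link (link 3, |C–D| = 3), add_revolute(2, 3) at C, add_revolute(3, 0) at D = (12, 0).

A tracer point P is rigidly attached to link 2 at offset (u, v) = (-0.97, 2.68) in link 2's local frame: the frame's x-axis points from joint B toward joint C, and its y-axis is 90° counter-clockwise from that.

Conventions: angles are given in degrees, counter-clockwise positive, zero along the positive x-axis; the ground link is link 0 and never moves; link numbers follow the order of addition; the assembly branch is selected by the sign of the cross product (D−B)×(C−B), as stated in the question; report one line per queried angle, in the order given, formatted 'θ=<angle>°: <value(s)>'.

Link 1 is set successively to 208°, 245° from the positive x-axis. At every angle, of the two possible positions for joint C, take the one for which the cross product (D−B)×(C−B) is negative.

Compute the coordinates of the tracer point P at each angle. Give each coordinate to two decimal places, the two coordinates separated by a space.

A=(0,0), D=(12.00,0)
θ=208°: B = A + 1.00·(cos208°, sin208°) = (-0.8829, -0.4695)
θ=208°: |BD| = 12.8915
θ=208°: circle(B,10.00) ∩ circle(D,3.00): a=9.9752, h=0.7037
θ=208°:   candidates: C₊=(9.0600,0.5971) cross=9.072; C₋=(9.1113,-0.8095) cross=-9.072
θ=208°:   branch - wants cross < 0 → take C=(9.1113,-0.8095) (cross=-9.072)
θ=208°: ex = (C−B)/|BC| = (0.9994,-0.0340); ey = (0.0340,0.9994)
θ=208°: P = B + -0.97·ex + 2.68·ey = (-1.7613,2.2420)
θ=245°: B = A + 1.00·(cos245°, sin245°) = (-0.4226, -0.9063)
θ=245°: |BD| = 12.4556
θ=245°: circle(B,10.00) ∩ circle(D,3.00): a=9.8808, h=1.5395
θ=245°:   candidates: C₊=(9.3200,1.3481) cross=19.176; C₋=(9.5440,-1.7228) cross=-19.176
θ=245°:   branch - wants cross < 0 → take C=(9.5440,-1.7228) (cross=-19.176)
θ=245°: ex = (C−B)/|BC| = (0.9967,-0.0816); ey = (0.0816,0.9967)
θ=245°: P = B + -0.97·ex + 2.68·ey = (-1.1706,1.8439)

θ=208°: -1.76 2.24
θ=245°: -1.17 1.84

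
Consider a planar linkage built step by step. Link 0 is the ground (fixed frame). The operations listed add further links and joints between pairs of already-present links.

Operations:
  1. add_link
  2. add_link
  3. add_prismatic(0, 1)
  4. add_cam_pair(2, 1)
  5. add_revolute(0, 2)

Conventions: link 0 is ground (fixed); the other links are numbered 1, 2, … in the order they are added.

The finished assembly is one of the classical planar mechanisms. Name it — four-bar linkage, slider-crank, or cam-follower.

links: 3 (incl. ground); joints: 1 revolute, 1 prismatic, 1 higher (cam) pair, forming one closed loop
3 links, revolute + prismatic + higher pair in one loop → cam-follower

cam-follower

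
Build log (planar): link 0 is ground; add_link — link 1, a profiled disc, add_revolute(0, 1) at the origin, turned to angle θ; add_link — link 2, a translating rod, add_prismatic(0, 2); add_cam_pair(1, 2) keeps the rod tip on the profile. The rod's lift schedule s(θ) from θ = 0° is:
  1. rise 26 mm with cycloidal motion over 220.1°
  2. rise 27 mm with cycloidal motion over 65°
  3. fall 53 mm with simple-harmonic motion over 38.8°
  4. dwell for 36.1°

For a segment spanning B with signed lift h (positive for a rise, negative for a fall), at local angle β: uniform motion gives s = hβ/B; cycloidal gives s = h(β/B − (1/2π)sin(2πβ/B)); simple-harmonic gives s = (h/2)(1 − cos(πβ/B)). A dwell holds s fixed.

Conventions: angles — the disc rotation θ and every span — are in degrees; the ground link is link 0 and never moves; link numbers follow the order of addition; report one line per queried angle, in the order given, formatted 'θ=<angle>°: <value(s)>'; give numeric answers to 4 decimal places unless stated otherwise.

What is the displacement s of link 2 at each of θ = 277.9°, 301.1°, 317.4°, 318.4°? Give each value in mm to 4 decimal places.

seg 1 [0°–220.1°] cycloidal, h=26: full span → s += 26 → s = 26.0000
seg 2 [220.1°–285.1°] cycloidal, h=27: θ=277.9° here. β=57.8, B=65. 27·(0.8892 − sin(2π·0.8892)/(2π)) = 26.7643 → s = 52.7643
seg 2 [220.1°–285.1°] cycloidal, h=27: full span → s += 27 → s = 53.0000
seg 3 [285.1°–323.9°] simple-harmonic, h=-53: θ=301.1° here. β=16, B=38.8. -53/2·(1 − cos(π·0.4124)) = -19.2965 → s = 33.7035
seg 3 [285.1°–323.9°] simple-harmonic, h=-53: θ=317.4° here. β=32.3, B=38.8. -53/2·(1 − cos(π·0.8325)) = -49.4138 → s = 3.5862
seg 3 [285.1°–323.9°] simple-harmonic, h=-53: θ=318.4° here. β=33.3, B=38.8. -53/2·(1 − cos(π·0.8582)) = -50.4154 → s = 2.5846

θ=277.9°: 52.7643
θ=301.1°: 33.7035
θ=317.4°: 3.5862
θ=318.4°: 2.5846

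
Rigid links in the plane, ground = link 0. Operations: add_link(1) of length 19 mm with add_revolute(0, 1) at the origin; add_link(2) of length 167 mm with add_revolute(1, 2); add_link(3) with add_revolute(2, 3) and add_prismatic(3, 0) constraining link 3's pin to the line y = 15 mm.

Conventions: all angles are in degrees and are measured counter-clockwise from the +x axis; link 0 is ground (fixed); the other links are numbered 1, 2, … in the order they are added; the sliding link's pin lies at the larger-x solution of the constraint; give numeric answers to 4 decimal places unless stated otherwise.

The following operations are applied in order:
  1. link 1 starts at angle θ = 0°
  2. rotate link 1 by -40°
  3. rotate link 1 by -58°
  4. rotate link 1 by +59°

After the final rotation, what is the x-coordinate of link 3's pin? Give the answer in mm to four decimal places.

geometry: r = 19 mm, L = 167 mm, e = 15 mm; θ starts at 0°
rotate link 1 by -40°: θ ← 0° -40° = -40°
rotate link 1 by -58°: θ ← -40° -58° = -98°
rotate link 1 by +59°: θ ← -98° +59° = -39°
crank pin P = (r cos θ, r sin θ) = (14.765773, -11.957087)
h = r sin θ − e = -11.957087 − 15 = -26.957087
x = r cos θ + √(L² − h²) = 14.765773 + 164.809937 = 179.575711

179.5757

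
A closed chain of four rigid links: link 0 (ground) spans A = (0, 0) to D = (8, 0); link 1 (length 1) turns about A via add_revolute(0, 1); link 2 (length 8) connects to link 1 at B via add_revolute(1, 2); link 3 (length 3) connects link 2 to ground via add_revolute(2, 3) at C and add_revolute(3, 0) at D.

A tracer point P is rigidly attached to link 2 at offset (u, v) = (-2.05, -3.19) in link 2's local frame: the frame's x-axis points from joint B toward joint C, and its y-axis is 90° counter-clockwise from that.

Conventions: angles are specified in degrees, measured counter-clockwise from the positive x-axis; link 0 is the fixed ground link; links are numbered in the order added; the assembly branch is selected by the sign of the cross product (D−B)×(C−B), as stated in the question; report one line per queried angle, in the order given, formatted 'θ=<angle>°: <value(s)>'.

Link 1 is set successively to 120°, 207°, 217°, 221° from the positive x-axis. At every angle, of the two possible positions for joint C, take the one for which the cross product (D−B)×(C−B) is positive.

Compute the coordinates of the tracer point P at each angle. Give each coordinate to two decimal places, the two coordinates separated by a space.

A=(0,0), D=(8.00,0)
θ=120°: B = A + 1.00·(cos120°, sin120°) = (-0.5000, 0.8660)
θ=120°: |BD| = 8.5440
θ=120°: circle(B,8.00) ∩ circle(D,3.00): a=7.4906, h=2.8090
θ=120°:   candidates: C₊=(7.2368,2.9013) cross=24.000; C₋=(6.6673,-2.6878) cross=-24.000
θ=120°:   branch + wants cross > 0 → take C=(7.2368,2.9013) (cross=24.000)
θ=120°: ex = (C−B)/|BC| = (0.9671,0.2544); ey = (-0.2544,0.9671)
θ=120°: P = B + -2.05·ex + -3.19·ey = (-1.6710,-2.7406)
θ=207°: B = A + 1.00·(cos207°, sin207°) = (-0.8910, -0.4540)
θ=207°: |BD| = 8.9026
θ=207°: circle(B,8.00) ∩ circle(D,3.00): a=7.5403, h=2.6728
θ=207°:   candidates: C₊=(6.5032,2.5999) cross=23.795; C₋=(6.7758,-2.7388) cross=-23.795
θ=207°:   branch + wants cross > 0 → take C=(6.5032,2.5999) (cross=23.795)
θ=207°: ex = (C−B)/|BC| = (0.9243,0.3817); ey = (-0.3817,0.9243)
θ=207°: P = B + -2.05·ex + -3.19·ey = (-1.5680,-4.1850)
θ=217°: B = A + 1.00·(cos217°, sin217°) = (-0.7986, -0.6018)
θ=217°: |BD| = 8.8192
θ=217°: circle(B,8.00) ∩ circle(D,3.00): a=7.5278, h=2.7078
θ=217°:   candidates: C₊=(6.5268,2.6134) cross=23.881; C₋=(6.8964,-2.7896) cross=-23.881
θ=217°:   branch + wants cross > 0 → take C=(6.5268,2.6134) (cross=23.881)
θ=217°: ex = (C−B)/|BC| = (0.9157,0.4019); ey = (-0.4019,0.9157)
θ=217°: P = B + -2.05·ex + -3.19·ey = (-1.3937,-4.3467)
θ=221°: B = A + 1.00·(cos221°, sin221°) = (-0.7547, -0.6561)
θ=221°: |BD| = 8.7793
θ=221°: circle(B,8.00) ∩ circle(D,3.00): a=7.5220, h=2.7238
θ=221°:   candidates: C₊=(6.5427,2.6223) cross=23.913; C₋=(6.9498,-2.8102) cross=-23.913
θ=221°:   branch + wants cross > 0 → take C=(6.5427,2.6223) (cross=23.913)
θ=221°: ex = (C−B)/|BC| = (0.9122,0.4098); ey = (-0.4098,0.9122)
θ=221°: P = B + -2.05·ex + -3.19·ey = (-1.3174,-4.4060)

θ=120°: -1.67 -2.74
θ=207°: -1.57 -4.18
θ=217°: -1.39 -4.35
θ=221°: -1.32 -4.41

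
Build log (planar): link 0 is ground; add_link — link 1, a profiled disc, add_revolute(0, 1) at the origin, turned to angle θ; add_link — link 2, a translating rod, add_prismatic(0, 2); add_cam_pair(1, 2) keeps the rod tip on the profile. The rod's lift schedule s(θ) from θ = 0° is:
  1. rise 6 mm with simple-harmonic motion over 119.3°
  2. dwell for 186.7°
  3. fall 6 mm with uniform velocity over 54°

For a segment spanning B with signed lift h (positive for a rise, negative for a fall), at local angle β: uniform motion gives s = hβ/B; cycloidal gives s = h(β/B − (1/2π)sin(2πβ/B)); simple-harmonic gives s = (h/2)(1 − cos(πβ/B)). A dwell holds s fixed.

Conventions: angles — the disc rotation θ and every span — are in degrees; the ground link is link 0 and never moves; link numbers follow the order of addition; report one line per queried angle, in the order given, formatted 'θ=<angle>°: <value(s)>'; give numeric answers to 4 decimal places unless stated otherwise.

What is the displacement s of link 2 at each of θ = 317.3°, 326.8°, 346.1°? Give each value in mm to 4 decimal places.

seg 1 [0°–119.3°] simple-harmonic, h=6: full span → s += 6 → s = 6.0000
seg 2 [119.3°–306°] dwell: s stays 6.0000
seg 3 [306°–360°] uniform, h=-6: θ=317.3° here. β=11.3, B=54. -6·11.3/54 = -1.2556 → s = 4.7444
seg 3 [306°–360°] uniform, h=-6: θ=326.8° here. β=20.8, B=54. -6·20.8/54 = -2.3111 → s = 3.6889
seg 3 [306°–360°] uniform, h=-6: θ=346.1° here. β=40.1, B=54. -6·40.1/54 = -4.4556 → s = 1.5444

θ=317.3°: 4.7444
θ=326.8°: 3.6889
θ=346.1°: 1.5444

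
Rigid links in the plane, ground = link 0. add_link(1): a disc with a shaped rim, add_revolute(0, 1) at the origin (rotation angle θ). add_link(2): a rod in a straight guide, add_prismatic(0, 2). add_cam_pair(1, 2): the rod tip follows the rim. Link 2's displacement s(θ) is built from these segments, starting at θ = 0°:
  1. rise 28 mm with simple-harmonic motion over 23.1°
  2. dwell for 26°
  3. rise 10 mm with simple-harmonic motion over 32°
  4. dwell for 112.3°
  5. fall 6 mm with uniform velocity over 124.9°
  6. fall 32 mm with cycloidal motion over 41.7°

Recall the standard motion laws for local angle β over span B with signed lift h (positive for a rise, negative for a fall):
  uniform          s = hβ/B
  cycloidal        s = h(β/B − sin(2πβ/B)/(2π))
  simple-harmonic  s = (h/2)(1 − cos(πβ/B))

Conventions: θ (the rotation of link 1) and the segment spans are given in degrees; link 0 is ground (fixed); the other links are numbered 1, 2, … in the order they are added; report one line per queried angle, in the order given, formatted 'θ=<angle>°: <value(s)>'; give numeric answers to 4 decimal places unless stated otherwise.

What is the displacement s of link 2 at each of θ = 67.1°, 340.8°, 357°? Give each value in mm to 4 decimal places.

segment 1 (0° to 23.1°, simple-harmonic, h = 28) is passed completely: s = 0.0000 + (28) = 28.0000
segment 2 (23.1° to 49.1°, dwell): s unchanged at 28.0000
θ = 67.1° falls in segment 3 (49.1° to 81.1°, simple-harmonic, h = 10): β = 67.1 − 49.1 = 18°, B = 32°; Δs = 10/2·(1 − cos(π·0.5625)) = 5.9755; s = 28.0000 + 5.9755 = 33.9755
segment 3 (49.1° to 81.1°, simple-harmonic, h = 10) is passed completely: s = 28.0000 + (10) = 38.0000
segment 4 (81.1° to 193.4°, dwell): s unchanged at 38.0000
segment 5 (193.4° to 318.3°, uniform, h = -6) is passed completely: s = 38.0000 + (-6) = 32.0000
θ = 340.8° falls in segment 6 (318.3° to 360°, cycloidal, h = -32): β = 340.8 − 318.3 = 22.5°, B = 41.7°; Δs = -32·(0.5396 − sin(2π·0.5396)/(2π)) = -18.5194; s = 32.0000 − 18.5194 = 13.4806
θ = 357° falls in segment 6 (318.3° to 360°, cycloidal, h = -32): β = 357 − 318.3 = 38.7°, B = 41.7°; Δs = -32·(0.9281 − sin(2π·0.9281)/(2π)) = -31.9224; s = 32.0000 − 31.9224 = 0.0776

θ=67.1°: 33.9755
θ=340.8°: 13.4806
θ=357°: 0.0776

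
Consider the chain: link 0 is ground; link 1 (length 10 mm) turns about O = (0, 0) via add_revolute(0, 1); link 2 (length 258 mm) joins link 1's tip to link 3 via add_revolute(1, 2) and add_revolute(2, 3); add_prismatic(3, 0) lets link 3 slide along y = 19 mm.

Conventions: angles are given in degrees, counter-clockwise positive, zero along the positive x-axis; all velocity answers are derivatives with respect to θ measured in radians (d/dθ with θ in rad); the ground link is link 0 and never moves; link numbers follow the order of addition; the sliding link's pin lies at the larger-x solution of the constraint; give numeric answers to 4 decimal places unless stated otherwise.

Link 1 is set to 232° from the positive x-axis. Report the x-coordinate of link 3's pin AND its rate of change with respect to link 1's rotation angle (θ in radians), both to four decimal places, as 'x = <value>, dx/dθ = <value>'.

geometry: r = 10 mm, L = 258 mm, e = 19 mm
crank pin P = (r cos θ, r sin θ) = (-6.156615, -7.880108)
h = r sin θ − e = -7.880108 − 19 = -26.880108
x = r cos θ + √(L² − h²) = -6.156615 + 256.595908 = 250.439293
dx/dθ = −r sin θ − h·r cos θ/√(L² − h²) (θ in radians; h = -26.880108) = 7.235162

x = 250.4393, dx/dθ = 7.2352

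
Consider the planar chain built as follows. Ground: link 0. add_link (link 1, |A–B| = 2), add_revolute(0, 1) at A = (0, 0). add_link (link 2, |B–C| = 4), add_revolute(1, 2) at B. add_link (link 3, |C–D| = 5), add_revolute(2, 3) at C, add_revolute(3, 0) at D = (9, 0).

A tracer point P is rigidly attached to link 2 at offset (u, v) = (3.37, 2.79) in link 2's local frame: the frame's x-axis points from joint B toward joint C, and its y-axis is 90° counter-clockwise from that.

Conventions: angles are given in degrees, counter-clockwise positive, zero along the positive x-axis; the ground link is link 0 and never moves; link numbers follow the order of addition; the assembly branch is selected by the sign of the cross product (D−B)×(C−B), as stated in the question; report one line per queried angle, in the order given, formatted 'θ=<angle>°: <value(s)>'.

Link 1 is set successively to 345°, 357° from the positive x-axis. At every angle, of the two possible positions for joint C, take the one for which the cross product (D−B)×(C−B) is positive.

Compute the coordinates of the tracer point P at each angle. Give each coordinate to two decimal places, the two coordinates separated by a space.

A=(0,0), D=(9.00,0)
θ=345°: B = A + 2.00·(cos345°, sin345°) = (1.9319, -0.5176)
θ=345°: |BD| = 7.0871
θ=345°: circle(B,4.00) ∩ circle(D,5.00): a=2.9086, h=2.7459
θ=345°:   candidates: C₊=(4.6321,2.4334) cross=19.461; C₋=(5.0332,-3.0438) cross=-19.461
θ=345°:   branch + wants cross > 0 → take C=(4.6321,2.4334) (cross=19.461)
θ=345°: ex = (C−B)/|BC| = (0.6751,0.7378); ey = (-0.7378,0.6751)
θ=345°: P = B + 3.37·ex + 2.79·ey = (2.1485,3.8520)
θ=357°: B = A + 2.00·(cos357°, sin357°) = (1.9973, -0.1047)
θ=357°: |BD| = 7.0035
θ=357°: circle(B,4.00) ∩ circle(D,5.00): a=2.8592, h=2.7973
θ=357°:   candidates: C₊=(4.8144,2.7350) cross=19.591; C₋=(4.8980,-2.8589) cross=-19.591
θ=357°:   branch + wants cross > 0 → take C=(4.8144,2.7350) (cross=19.591)
θ=357°: ex = (C−B)/|BC| = (0.7043,0.7099); ey = (-0.7099,0.7043)
θ=357°: P = B + 3.37·ex + 2.79·ey = (2.3900,4.2527)

θ=345°: 2.15 3.85
θ=357°: 2.39 4.25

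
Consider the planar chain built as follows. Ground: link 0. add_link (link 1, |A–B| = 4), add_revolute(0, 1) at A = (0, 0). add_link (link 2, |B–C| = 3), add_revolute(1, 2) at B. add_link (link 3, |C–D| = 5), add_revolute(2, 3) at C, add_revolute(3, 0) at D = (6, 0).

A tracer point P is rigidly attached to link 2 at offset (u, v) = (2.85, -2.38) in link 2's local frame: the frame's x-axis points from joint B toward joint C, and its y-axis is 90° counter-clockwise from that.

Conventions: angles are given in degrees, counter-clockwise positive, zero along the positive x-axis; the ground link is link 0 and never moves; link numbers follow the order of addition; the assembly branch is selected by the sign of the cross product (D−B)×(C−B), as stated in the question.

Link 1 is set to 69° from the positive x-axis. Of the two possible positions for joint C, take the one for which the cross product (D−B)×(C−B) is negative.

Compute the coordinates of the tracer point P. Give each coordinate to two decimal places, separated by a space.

A=(0,0), D=(6.00,0)
B = A + 4.00·(cos69°, sin69°) = (1.4335, 3.7343)
|BD| = 5.8990
circle(B,3.00) ∩ circle(D,5.00): a=1.5933, h=2.5419
  candidates: C₊=(4.2760,4.6934) cross=14.995; C₋=(1.0578,0.7579) cross=-14.995
  branch - wants cross < 0 → take C=(1.0578,0.7579) (cross=-14.995)
ex = (C−B)/|BC| = (-0.1252,-0.9921); ey = (0.9921,-0.1252)
P = B + 2.85·ex + -2.38·ey = (-1.2847,1.2048)

-1.28 1.20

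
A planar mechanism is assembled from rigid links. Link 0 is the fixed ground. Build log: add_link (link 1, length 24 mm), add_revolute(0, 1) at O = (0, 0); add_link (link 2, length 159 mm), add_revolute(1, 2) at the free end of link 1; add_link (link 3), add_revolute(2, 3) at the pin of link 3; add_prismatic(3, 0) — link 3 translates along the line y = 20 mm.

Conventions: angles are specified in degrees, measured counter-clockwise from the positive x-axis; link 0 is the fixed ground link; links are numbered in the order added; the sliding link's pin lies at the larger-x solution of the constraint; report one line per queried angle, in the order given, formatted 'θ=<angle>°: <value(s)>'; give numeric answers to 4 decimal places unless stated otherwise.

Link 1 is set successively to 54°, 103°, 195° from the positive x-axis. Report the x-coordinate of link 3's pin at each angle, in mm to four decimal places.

geometry: r = 24 mm, L = 159 mm, e = 20 mm
θ=54°: crank pin P = (r cos θ, r sin θ) = (14.106846, 19.416408)
θ=54°: h = r sin θ − e = 19.416408 − 20 = -0.583592
θ=54°: x = r cos θ + √(L² − h²) = 14.106846 + 158.998929 = 173.105775
θ=103°: crank pin P = (r cos θ, r sin θ) = (-5.398825, 23.384882)
θ=103°: h = r sin θ − e = 23.384882 − 20 = 3.384882
θ=103°: x = r cos θ + √(L² − h²) = -5.398825 + 158.963966 = 153.565141
θ=195°: crank pin P = (r cos θ, r sin θ) = (-23.182220, -6.211657)
θ=195°: h = r sin θ − e = -6.211657 − 20 = -26.211657
θ=195°: x = r cos θ + √(L² − h²) = -23.182220 + 156.824580 = 133.642361

θ=54°: 173.1058
θ=103°: 153.5651
θ=195°: 133.6424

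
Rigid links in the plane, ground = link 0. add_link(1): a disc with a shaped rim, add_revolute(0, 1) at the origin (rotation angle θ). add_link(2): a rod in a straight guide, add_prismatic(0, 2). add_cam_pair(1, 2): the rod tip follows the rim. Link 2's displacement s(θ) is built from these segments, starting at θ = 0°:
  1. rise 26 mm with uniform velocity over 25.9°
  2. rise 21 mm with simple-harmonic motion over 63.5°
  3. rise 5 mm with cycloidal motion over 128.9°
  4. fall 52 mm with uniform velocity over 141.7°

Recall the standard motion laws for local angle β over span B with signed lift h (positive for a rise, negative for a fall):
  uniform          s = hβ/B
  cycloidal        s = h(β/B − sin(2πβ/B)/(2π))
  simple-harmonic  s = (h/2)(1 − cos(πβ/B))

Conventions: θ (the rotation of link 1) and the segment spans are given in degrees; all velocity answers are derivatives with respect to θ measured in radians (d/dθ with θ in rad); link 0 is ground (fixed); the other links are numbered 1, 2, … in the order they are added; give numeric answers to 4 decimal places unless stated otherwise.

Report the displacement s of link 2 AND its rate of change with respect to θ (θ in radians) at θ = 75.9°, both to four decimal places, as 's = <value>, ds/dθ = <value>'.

segment 1 (0° to 25.9°, uniform, h = 26) is passed completely: s = 0.0000 + (26) = 26.0000
θ = 75.9° falls in segment 2 (25.9° to 89.4°, simple-harmonic, h = 21): β = 75.9 − 25.9 = 50°, B = 63.5°; Δs = 21/2·(1 − cos(π·0.7874)) = 18.7438; s = 26.0000 + 18.7438 = 44.7438
velocity in seg [25.9°–89.4°] (simple-harmonic), θ in radians: β = 50° = 0.8727 rad, B = 63.5° = 1.1083 rad; ds/dθ = (πh/(2B)) sin(πβ/B) = (π·21/(2·1.1083)) sin(π·0.7874) = 18.433802 mm/rad

s = 44.7438, ds/dθ = 18.4338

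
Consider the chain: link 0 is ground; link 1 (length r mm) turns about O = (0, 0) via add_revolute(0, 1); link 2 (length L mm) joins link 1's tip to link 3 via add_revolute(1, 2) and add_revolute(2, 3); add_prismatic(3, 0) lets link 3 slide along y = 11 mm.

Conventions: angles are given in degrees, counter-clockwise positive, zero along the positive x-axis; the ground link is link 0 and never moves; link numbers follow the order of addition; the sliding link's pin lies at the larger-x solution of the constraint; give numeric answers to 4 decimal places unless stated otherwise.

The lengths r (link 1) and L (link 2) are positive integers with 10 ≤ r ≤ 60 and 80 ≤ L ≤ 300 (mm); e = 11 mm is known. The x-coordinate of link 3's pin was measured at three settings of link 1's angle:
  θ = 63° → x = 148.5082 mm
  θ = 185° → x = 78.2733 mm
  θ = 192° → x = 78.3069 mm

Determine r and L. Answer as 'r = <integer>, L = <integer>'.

constraint per measurement: (x − r cos θ)² + (r sin θ − e)² = L²
subtracting the θ₁ and θ₂ equations cancels the r² and L² terms:
r = (x₁² − x₂²) / (2[(x₁cos θ₁ + e sin θ₁) − (x₂cos θ₂ + e sin θ₂)]) = 51.0000 → r = 51
L² = (x₁ − r cos θ₁)² + (r sin θ₁ − e)² = 16900.0023 → L = 130.0000 → L = 130
check at θ₃=192°: x = 78.3069 (printed 78.3069) ✓

r = 51, L = 130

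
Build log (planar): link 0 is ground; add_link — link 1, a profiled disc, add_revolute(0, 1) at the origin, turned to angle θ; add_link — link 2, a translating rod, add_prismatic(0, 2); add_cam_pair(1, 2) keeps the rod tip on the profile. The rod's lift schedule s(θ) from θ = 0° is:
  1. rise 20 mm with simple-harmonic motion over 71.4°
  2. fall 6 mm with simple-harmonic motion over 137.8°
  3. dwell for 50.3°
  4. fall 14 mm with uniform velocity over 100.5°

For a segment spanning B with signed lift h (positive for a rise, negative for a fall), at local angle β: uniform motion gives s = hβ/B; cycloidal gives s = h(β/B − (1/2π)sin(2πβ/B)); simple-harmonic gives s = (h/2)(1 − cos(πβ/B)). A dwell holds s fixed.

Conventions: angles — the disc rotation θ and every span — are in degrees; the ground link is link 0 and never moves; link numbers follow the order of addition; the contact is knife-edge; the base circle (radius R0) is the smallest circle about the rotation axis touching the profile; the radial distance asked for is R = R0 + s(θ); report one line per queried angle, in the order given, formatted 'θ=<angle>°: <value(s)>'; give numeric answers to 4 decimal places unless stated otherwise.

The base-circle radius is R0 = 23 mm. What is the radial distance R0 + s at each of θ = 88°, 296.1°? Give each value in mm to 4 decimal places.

seg 1 [0°–71.4°] simple-harmonic, h=20: full span → s += 20 → s = 20.0000
seg 2 [71.4°–209.2°] simple-harmonic, h=-6: θ=88° here. β=16.6, B=137.8. -6/2·(1 − cos(π·0.1205)) = -0.2123 → s = 19.7877
seg 2 [71.4°–209.2°] simple-harmonic, h=-6: full span → s += -6 → s = 14.0000
seg 3 [209.2°–259.5°] dwell: s stays 14.0000
seg 4 [259.5°–360°] uniform, h=-14: θ=296.1° here. β=36.6, B=100.5. -14·36.6/100.5 = -5.0985 → s = 8.9015
θ=88°: R = R0 + s = 23 + 19.7877 = 42.7877
θ=296.1°: R = R0 + s = 23 + 8.9015 = 31.9015

θ=88°: 42.7877
θ=296.1°: 31.9015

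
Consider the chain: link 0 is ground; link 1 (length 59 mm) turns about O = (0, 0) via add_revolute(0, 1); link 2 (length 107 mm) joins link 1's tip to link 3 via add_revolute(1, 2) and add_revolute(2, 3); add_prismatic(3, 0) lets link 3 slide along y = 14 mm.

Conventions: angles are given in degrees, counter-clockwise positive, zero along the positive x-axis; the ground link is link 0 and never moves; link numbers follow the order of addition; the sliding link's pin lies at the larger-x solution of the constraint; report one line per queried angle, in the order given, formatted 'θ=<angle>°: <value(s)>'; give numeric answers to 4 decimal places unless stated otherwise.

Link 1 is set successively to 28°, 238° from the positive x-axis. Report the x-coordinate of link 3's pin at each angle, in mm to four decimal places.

geometry: r = 59 mm, L = 107 mm, e = 14 mm
θ=28°: crank pin P = (r cos θ, r sin θ) = (52.093908, 27.698822)
θ=28°: h = r sin θ − e = 27.698822 − 14 = 13.698822
θ=28°: x = r cos θ + √(L² − h²) = 52.093908 + 106.119472 = 158.213380
θ=238°: crank pin P = (r cos θ, r sin θ) = (-31.265237, -50.034838)
θ=238°: h = r sin θ − e = -50.034838 − 14 = -64.034838
θ=238°: x = r cos θ + √(L² − h²) = -31.265237 + 85.723623 = 54.458387

θ=28°: 158.2134
θ=238°: 54.4584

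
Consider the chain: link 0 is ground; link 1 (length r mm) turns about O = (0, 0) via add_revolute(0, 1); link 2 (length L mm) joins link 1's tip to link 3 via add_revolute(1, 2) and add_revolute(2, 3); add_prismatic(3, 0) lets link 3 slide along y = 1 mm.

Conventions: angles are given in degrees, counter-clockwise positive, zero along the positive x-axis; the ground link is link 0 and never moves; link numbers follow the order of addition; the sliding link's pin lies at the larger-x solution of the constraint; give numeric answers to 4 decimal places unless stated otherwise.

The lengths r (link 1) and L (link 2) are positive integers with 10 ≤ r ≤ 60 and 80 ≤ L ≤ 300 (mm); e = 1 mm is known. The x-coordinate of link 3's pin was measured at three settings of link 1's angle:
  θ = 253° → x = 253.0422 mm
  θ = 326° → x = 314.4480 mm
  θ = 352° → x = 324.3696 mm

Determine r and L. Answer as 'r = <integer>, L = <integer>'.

constraint per measurement: (x − r cos θ)² + (r sin θ − e)² = L²
subtracting the θ₁ and θ₂ equations cancels the r² and L² terms:
r = (x₁² − x₂²) / (2[(x₁cos θ₁ + e sin θ₁) − (x₂cos θ₂ + e sin θ₂)]) = 52.0001 → r = 52
L² = (x₁ − r cos θ₁)² + (r sin θ₁ − e)² = 74528.9781 → L = 273.0000 → L = 273
check at θ₃=352°: x = 324.3696 (printed 324.3696) ✓

r = 52, L = 273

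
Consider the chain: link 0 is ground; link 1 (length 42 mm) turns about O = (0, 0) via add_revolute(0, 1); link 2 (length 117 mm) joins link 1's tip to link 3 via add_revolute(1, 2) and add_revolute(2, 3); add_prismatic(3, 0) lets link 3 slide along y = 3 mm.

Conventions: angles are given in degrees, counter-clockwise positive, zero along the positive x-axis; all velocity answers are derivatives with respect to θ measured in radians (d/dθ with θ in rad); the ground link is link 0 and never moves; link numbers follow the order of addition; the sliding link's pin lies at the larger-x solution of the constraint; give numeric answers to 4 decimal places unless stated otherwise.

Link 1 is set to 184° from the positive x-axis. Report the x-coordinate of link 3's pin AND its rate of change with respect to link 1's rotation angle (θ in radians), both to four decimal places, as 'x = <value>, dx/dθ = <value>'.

geometry: r = 42 mm, L = 117 mm, e = 3 mm
crank pin P = (r cos θ, r sin θ) = (-41.897690, -2.929772)
h = r sin θ − e = -2.929772 − 3 = -5.929772
x = r cos θ + √(L² − h²) = -41.897690 + 116.849638 = 74.951947
dx/dθ = −r sin θ − h·r cos θ/√(L² − h²) (θ in radians; h = -5.929772) = 0.803589

x = 74.9519, dx/dθ = 0.8036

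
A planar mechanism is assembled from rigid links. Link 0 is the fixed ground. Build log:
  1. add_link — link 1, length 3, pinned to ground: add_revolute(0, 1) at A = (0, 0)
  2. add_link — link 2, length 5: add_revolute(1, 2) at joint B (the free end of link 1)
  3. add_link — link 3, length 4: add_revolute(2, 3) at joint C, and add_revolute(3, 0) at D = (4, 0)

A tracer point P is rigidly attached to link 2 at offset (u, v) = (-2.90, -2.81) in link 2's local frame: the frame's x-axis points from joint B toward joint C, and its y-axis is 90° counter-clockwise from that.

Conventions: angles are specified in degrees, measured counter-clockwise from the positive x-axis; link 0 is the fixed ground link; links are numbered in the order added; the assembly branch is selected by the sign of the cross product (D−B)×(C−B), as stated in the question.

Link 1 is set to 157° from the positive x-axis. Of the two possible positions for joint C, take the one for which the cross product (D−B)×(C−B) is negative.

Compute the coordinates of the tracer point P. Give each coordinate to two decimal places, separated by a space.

A=(0,0), D=(4.00,0)
B = A + 3.00·(cos157°, sin157°) = (-2.7615, 1.1722)
|BD| = 6.8624
circle(B,5.00) ∩ circle(D,4.00): a=4.0869, h=2.8804
  candidates: C₊=(1.7574,3.3122) cross=19.767; C₋=(0.7733,-2.3640) cross=-19.767
  branch - wants cross < 0 → take C=(0.7733,-2.3640) (cross=-19.767)
ex = (C−B)/|BC| = (0.7070,-0.7072); ey = (0.7072,0.7070)
P = B + -2.90·ex + -2.81·ey = (-6.7991,1.2366)

-6.80 1.24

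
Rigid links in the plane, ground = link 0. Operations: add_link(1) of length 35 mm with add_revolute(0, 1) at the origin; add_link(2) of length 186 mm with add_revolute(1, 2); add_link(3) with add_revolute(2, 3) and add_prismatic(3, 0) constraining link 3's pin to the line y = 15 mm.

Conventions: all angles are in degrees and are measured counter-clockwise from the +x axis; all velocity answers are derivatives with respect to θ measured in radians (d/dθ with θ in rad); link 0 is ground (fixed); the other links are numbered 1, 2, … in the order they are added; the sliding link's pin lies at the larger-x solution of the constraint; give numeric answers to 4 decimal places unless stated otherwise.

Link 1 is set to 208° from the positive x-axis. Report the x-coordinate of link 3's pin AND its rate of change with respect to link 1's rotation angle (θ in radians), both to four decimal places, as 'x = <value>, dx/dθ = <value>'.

geometry: r = 35 mm, L = 186 mm, e = 15 mm
crank pin P = (r cos θ, r sin θ) = (-30.903166, -16.431505)
h = r sin θ − e = -16.431505 − 15 = -31.431505
x = r cos θ + √(L² − h²) = -30.903166 + 183.325013 = 152.421848
dx/dθ = −r sin θ − h·r cos θ/√(L² − h²) (θ in radians; h = -31.431505) = 11.133084

x = 152.4218, dx/dθ = 11.1331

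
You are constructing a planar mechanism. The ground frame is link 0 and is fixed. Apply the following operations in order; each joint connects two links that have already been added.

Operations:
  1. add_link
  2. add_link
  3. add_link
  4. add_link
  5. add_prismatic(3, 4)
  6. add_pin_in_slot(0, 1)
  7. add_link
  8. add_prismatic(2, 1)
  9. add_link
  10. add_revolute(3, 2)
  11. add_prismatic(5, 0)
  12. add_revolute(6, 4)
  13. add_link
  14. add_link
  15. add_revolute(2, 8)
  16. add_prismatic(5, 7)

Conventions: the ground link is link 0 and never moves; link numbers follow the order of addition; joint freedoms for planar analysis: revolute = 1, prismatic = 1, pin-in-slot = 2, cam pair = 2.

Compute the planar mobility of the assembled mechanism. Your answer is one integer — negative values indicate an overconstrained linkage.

L=1 J1=0 J2=0
add link → L=2 J1=0 J2=0
add link → L=3 J1=0 J2=0
add link → L=4 J1=0 J2=0
add link → L=5 J1=0 J2=0
P@3,4 dof=1 J1 → L=5 J1=1 J2=0
PS@0,1 dof=2 J2 → L=5 J1=1 J2=1
add link → L=6 J1=1 J2=1
P@2,1 dof=1 J1 → L=6 J1=2 J2=1
add link → L=7 J1=2 J2=1
R@3,2 dof=1 J1 → L=7 J1=3 J2=1
P@5,0 dof=1 J1 → L=7 J1=4 J2=1
R@6,4 dof=1 J1 → L=7 J1=5 J2=1
add link → L=8 J1=5 J2=1
add link → L=9 J1=5 J2=1
R@2,8 dof=1 J1 → L=9 J1=6 J2=1
P@5,7 dof=1 J1 → L=9 J1=7 J2=1
M=3(L−1)−2J1−J2=3·8−2·7−1=9

M = 9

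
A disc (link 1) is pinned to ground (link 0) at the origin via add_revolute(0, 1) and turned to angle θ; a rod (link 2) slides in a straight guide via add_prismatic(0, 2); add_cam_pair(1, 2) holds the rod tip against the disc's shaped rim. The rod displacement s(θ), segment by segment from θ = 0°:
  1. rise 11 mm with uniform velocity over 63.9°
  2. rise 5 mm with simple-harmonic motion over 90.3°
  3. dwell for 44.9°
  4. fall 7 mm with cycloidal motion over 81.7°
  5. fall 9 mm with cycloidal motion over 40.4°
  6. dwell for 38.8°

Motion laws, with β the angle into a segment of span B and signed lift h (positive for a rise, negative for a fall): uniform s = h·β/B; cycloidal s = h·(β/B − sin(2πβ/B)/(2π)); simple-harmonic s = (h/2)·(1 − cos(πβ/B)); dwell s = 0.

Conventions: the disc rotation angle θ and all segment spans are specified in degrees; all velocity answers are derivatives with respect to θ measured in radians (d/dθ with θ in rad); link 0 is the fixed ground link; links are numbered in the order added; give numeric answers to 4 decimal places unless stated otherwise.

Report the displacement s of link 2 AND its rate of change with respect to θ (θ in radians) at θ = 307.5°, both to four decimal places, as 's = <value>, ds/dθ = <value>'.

segment 1 (0° to 63.9°, uniform, h = 11) is passed completely: s = 0.0000 + (11) = 11.0000
segment 2 (63.9° to 154.2°, simple-harmonic, h = 5) is passed completely: s = 11.0000 + (5) = 16.0000
segment 3 (154.2° to 199.1°, dwell): s unchanged at 16.0000
segment 4 (199.1° to 280.8°, cycloidal, h = -7) is passed completely: s = 16.0000 + (-7) = 9.0000
θ = 307.5° falls in segment 5 (280.8° to 321.2°, cycloidal, h = -9): β = 307.5 − 280.8 = 26.7°, B = 40.4°; Δs = -9·(0.6609 − sin(2π·0.6609)/(2π)) = -7.1617; s = 9.0000 − 7.1617 = 1.8383
velocity in seg [280.8°–321.2°] (cycloidal), θ in radians: β = 26.7° = 0.4660 rad, B = 40.4° = 0.7051 rad; ds/dθ = (h/B)(1 − cos(2πβ/B)) = ((-9)/0.7051)(1 − cos(2π·0.6609)) = -19.542711 mm/rad

s = 1.8383, ds/dθ = -19.5427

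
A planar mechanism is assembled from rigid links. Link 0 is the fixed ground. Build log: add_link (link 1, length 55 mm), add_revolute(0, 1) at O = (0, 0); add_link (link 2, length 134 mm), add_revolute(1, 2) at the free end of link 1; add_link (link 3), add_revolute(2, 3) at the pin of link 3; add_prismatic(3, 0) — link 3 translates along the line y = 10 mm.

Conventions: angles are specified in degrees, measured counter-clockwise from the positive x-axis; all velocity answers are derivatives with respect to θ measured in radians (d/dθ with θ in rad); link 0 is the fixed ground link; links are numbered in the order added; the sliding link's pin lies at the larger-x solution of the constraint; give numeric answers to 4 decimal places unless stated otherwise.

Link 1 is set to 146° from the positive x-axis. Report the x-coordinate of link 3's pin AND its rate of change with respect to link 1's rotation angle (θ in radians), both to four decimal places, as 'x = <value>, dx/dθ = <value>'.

geometry: r = 55 mm, L = 134 mm, e = 10 mm
crank pin P = (r cos θ, r sin θ) = (-45.597066, 30.755610)
h = r sin θ − e = 30.755610 − 10 = 20.755610
x = r cos θ + √(L² − h²) = -45.597066 + 132.382796 = 86.785729
dx/dθ = −r sin θ − h·r cos θ/√(L² − h²) (θ in radians; h = 20.755610) = -23.606683

x = 86.7857, dx/dθ = -23.6067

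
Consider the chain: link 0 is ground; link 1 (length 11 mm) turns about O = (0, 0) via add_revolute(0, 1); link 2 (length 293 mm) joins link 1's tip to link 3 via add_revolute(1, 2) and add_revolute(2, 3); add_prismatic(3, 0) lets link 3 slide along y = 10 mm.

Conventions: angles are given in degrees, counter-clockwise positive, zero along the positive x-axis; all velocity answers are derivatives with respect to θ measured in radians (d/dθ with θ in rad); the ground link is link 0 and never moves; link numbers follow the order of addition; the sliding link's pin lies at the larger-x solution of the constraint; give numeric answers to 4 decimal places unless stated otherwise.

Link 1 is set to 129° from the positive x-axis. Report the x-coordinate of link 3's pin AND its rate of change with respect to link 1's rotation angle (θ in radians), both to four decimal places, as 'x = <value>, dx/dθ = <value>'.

geometry: r = 11 mm, L = 293 mm, e = 10 mm
crank pin P = (r cos θ, r sin θ) = (-6.922524, 8.548606)
h = r sin θ − e = 8.548606 − 10 = -1.451394
x = r cos θ + √(L² − h²) = -6.922524 + 292.996405 = 286.073881
dx/dθ = −r sin θ − h·r cos θ/√(L² − h²) (θ in radians; h = -1.451394) = -8.582897

x = 286.0739, dx/dθ = -8.5829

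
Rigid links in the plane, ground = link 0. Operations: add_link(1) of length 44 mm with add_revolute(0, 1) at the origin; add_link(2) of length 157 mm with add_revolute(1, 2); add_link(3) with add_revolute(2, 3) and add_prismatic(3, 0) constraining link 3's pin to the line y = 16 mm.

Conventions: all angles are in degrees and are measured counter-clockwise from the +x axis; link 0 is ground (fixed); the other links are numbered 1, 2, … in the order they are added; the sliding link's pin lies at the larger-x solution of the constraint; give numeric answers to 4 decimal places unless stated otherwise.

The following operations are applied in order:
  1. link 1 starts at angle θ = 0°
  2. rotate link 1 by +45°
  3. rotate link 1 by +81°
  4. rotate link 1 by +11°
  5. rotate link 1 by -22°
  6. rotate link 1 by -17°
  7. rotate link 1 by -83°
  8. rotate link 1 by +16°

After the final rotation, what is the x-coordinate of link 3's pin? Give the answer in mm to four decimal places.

geometry: r = 44 mm, L = 157 mm, e = 16 mm; θ starts at 0°
rotate link 1 by +45°: θ ← 0° +45° = 45°
rotate link 1 by +81°: θ ← 45° +81° = 126°
rotate link 1 by +11°: θ ← 126° +11° = 137°
rotate link 1 by -22°: θ ← 137° -22° = 115°
rotate link 1 by -17°: θ ← 115° -17° = 98°
rotate link 1 by -83°: θ ← 98° -83° = 15°
rotate link 1 by +16°: θ ← 15° +16° = 31°
crank pin P = (r cos θ, r sin θ) = (37.715361, 22.661675)
h = r sin θ − e = 22.661675 − 16 = 6.661675
x = r cos θ + √(L² − h²) = 37.715361 + 156.858605 = 194.573967

194.5740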